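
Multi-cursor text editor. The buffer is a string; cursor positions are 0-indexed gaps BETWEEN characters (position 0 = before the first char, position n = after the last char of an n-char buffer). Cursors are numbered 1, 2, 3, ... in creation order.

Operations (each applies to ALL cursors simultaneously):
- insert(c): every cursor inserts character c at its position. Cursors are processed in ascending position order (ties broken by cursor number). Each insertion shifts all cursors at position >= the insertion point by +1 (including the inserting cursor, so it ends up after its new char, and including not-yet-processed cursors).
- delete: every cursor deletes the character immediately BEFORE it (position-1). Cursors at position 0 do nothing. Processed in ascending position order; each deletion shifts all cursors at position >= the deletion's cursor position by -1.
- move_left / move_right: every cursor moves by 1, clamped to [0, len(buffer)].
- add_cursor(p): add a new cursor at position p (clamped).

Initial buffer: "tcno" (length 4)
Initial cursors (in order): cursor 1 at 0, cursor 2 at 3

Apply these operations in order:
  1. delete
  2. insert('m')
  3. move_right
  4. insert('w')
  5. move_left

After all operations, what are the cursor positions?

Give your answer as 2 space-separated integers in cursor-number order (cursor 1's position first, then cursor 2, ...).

After op 1 (delete): buffer="tco" (len 3), cursors c1@0 c2@2, authorship ...
After op 2 (insert('m')): buffer="mtcmo" (len 5), cursors c1@1 c2@4, authorship 1..2.
After op 3 (move_right): buffer="mtcmo" (len 5), cursors c1@2 c2@5, authorship 1..2.
After op 4 (insert('w')): buffer="mtwcmow" (len 7), cursors c1@3 c2@7, authorship 1.1.2.2
After op 5 (move_left): buffer="mtwcmow" (len 7), cursors c1@2 c2@6, authorship 1.1.2.2

Answer: 2 6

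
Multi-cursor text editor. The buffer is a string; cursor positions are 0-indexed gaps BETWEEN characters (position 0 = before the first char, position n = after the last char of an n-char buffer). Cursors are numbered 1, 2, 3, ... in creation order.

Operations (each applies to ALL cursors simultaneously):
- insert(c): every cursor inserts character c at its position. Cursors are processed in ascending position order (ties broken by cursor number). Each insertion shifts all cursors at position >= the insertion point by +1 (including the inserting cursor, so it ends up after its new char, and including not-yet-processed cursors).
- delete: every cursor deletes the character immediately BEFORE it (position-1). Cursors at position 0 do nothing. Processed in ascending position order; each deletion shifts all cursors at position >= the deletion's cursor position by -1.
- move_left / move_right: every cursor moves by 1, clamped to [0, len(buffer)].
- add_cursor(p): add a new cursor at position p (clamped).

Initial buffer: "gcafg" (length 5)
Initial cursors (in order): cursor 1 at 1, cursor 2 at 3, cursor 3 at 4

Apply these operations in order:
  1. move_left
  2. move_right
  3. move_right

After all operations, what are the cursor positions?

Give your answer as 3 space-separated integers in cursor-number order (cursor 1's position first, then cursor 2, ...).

Answer: 2 4 5

Derivation:
After op 1 (move_left): buffer="gcafg" (len 5), cursors c1@0 c2@2 c3@3, authorship .....
After op 2 (move_right): buffer="gcafg" (len 5), cursors c1@1 c2@3 c3@4, authorship .....
After op 3 (move_right): buffer="gcafg" (len 5), cursors c1@2 c2@4 c3@5, authorship .....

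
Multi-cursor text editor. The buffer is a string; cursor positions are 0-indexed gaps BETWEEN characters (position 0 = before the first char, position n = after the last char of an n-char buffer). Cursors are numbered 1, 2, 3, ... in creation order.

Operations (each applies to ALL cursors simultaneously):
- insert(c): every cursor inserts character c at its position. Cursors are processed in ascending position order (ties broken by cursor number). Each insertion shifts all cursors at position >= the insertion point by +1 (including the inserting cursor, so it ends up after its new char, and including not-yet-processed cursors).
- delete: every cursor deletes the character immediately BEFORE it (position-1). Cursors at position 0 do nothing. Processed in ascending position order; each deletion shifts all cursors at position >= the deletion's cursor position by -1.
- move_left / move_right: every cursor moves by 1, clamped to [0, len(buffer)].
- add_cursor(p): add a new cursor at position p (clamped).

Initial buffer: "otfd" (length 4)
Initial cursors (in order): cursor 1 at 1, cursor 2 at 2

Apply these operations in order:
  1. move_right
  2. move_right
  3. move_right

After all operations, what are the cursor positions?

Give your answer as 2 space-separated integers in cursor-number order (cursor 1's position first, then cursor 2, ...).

Answer: 4 4

Derivation:
After op 1 (move_right): buffer="otfd" (len 4), cursors c1@2 c2@3, authorship ....
After op 2 (move_right): buffer="otfd" (len 4), cursors c1@3 c2@4, authorship ....
After op 3 (move_right): buffer="otfd" (len 4), cursors c1@4 c2@4, authorship ....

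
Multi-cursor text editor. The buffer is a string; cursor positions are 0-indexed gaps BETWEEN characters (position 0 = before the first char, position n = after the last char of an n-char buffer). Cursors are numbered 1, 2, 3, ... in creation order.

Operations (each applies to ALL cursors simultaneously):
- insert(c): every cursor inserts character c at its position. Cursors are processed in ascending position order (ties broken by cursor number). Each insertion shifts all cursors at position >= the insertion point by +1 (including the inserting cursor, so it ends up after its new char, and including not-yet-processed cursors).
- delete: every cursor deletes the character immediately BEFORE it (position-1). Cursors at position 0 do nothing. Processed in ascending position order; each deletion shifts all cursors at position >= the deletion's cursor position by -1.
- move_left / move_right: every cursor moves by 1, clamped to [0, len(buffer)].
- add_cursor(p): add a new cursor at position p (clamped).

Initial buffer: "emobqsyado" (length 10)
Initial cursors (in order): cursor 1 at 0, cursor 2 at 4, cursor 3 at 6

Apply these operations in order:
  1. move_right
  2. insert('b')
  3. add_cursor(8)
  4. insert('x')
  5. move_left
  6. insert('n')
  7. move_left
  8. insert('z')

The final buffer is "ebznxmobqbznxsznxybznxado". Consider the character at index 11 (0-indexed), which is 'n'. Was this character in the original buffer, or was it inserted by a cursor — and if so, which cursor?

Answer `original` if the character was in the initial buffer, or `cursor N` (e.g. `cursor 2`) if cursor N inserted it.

Answer: cursor 2

Derivation:
After op 1 (move_right): buffer="emobqsyado" (len 10), cursors c1@1 c2@5 c3@7, authorship ..........
After op 2 (insert('b')): buffer="ebmobqbsybado" (len 13), cursors c1@2 c2@7 c3@10, authorship .1....2..3...
After op 3 (add_cursor(8)): buffer="ebmobqbsybado" (len 13), cursors c1@2 c2@7 c4@8 c3@10, authorship .1....2..3...
After op 4 (insert('x')): buffer="ebxmobqbxsxybxado" (len 17), cursors c1@3 c2@9 c4@11 c3@14, authorship .11....22.4.33...
After op 5 (move_left): buffer="ebxmobqbxsxybxado" (len 17), cursors c1@2 c2@8 c4@10 c3@13, authorship .11....22.4.33...
After op 6 (insert('n')): buffer="ebnxmobqbnxsnxybnxado" (len 21), cursors c1@3 c2@10 c4@13 c3@17, authorship .111....222.44.333...
After op 7 (move_left): buffer="ebnxmobqbnxsnxybnxado" (len 21), cursors c1@2 c2@9 c4@12 c3@16, authorship .111....222.44.333...
After op 8 (insert('z')): buffer="ebznxmobqbznxsznxybznxado" (len 25), cursors c1@3 c2@11 c4@15 c3@20, authorship .1111....2222.444.3333...
Authorship (.=original, N=cursor N): . 1 1 1 1 . . . . 2 2 2 2 . 4 4 4 . 3 3 3 3 . . .
Index 11: author = 2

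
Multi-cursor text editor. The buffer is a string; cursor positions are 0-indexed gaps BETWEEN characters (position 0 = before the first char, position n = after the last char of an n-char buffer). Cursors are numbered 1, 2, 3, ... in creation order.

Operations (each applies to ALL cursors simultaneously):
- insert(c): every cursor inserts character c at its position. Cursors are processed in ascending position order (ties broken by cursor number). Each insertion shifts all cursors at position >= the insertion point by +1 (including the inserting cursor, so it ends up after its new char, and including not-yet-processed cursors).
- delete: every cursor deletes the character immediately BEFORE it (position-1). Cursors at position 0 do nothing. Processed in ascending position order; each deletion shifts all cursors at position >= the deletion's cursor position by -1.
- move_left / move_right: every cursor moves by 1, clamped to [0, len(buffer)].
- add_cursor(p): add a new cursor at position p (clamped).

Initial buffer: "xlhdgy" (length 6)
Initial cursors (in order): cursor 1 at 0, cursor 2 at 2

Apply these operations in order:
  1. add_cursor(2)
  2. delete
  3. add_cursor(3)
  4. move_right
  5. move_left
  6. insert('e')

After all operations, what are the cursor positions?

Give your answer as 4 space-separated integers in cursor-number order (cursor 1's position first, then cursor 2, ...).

After op 1 (add_cursor(2)): buffer="xlhdgy" (len 6), cursors c1@0 c2@2 c3@2, authorship ......
After op 2 (delete): buffer="hdgy" (len 4), cursors c1@0 c2@0 c3@0, authorship ....
After op 3 (add_cursor(3)): buffer="hdgy" (len 4), cursors c1@0 c2@0 c3@0 c4@3, authorship ....
After op 4 (move_right): buffer="hdgy" (len 4), cursors c1@1 c2@1 c3@1 c4@4, authorship ....
After op 5 (move_left): buffer="hdgy" (len 4), cursors c1@0 c2@0 c3@0 c4@3, authorship ....
After op 6 (insert('e')): buffer="eeehdgey" (len 8), cursors c1@3 c2@3 c3@3 c4@7, authorship 123...4.

Answer: 3 3 3 7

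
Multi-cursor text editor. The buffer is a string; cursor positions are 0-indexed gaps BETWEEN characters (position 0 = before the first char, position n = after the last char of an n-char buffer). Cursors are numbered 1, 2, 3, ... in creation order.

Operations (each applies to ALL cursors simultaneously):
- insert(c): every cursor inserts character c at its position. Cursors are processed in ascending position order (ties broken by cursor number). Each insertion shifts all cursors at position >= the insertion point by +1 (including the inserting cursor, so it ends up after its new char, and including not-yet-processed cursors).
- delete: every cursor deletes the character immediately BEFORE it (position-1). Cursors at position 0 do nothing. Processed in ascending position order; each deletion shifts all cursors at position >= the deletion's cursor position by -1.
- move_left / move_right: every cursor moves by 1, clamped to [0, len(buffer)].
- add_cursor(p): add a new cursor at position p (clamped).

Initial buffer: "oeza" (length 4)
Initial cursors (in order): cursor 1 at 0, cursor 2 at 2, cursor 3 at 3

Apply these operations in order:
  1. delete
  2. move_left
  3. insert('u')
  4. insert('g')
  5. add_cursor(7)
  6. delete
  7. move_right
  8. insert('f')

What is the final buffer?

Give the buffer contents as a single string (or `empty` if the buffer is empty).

After op 1 (delete): buffer="oa" (len 2), cursors c1@0 c2@1 c3@1, authorship ..
After op 2 (move_left): buffer="oa" (len 2), cursors c1@0 c2@0 c3@0, authorship ..
After op 3 (insert('u')): buffer="uuuoa" (len 5), cursors c1@3 c2@3 c3@3, authorship 123..
After op 4 (insert('g')): buffer="uuugggoa" (len 8), cursors c1@6 c2@6 c3@6, authorship 123123..
After op 5 (add_cursor(7)): buffer="uuugggoa" (len 8), cursors c1@6 c2@6 c3@6 c4@7, authorship 123123..
After op 6 (delete): buffer="uuua" (len 4), cursors c1@3 c2@3 c3@3 c4@3, authorship 123.
After op 7 (move_right): buffer="uuua" (len 4), cursors c1@4 c2@4 c3@4 c4@4, authorship 123.
After op 8 (insert('f')): buffer="uuuaffff" (len 8), cursors c1@8 c2@8 c3@8 c4@8, authorship 123.1234

Answer: uuuaffff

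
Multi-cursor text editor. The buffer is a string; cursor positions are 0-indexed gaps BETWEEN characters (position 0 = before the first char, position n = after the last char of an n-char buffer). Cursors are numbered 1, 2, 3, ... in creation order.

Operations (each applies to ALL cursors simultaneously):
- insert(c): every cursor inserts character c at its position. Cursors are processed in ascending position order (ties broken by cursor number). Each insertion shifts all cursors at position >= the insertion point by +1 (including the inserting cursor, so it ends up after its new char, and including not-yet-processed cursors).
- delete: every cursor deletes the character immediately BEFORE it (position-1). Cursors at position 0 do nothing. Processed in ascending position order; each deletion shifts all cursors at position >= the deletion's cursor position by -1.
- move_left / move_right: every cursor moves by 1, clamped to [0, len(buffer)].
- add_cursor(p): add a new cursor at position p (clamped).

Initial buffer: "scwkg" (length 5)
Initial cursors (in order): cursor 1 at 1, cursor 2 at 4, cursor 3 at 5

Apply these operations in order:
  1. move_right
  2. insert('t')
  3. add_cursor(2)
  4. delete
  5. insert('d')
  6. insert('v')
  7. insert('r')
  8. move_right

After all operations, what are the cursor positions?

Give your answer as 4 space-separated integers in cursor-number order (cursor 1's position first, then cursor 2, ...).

After op 1 (move_right): buffer="scwkg" (len 5), cursors c1@2 c2@5 c3@5, authorship .....
After op 2 (insert('t')): buffer="sctwkgtt" (len 8), cursors c1@3 c2@8 c3@8, authorship ..1...23
After op 3 (add_cursor(2)): buffer="sctwkgtt" (len 8), cursors c4@2 c1@3 c2@8 c3@8, authorship ..1...23
After op 4 (delete): buffer="swkg" (len 4), cursors c1@1 c4@1 c2@4 c3@4, authorship ....
After op 5 (insert('d')): buffer="sddwkgdd" (len 8), cursors c1@3 c4@3 c2@8 c3@8, authorship .14...23
After op 6 (insert('v')): buffer="sddvvwkgddvv" (len 12), cursors c1@5 c4@5 c2@12 c3@12, authorship .1414...2323
After op 7 (insert('r')): buffer="sddvvrrwkgddvvrr" (len 16), cursors c1@7 c4@7 c2@16 c3@16, authorship .141414...232323
After op 8 (move_right): buffer="sddvvrrwkgddvvrr" (len 16), cursors c1@8 c4@8 c2@16 c3@16, authorship .141414...232323

Answer: 8 16 16 8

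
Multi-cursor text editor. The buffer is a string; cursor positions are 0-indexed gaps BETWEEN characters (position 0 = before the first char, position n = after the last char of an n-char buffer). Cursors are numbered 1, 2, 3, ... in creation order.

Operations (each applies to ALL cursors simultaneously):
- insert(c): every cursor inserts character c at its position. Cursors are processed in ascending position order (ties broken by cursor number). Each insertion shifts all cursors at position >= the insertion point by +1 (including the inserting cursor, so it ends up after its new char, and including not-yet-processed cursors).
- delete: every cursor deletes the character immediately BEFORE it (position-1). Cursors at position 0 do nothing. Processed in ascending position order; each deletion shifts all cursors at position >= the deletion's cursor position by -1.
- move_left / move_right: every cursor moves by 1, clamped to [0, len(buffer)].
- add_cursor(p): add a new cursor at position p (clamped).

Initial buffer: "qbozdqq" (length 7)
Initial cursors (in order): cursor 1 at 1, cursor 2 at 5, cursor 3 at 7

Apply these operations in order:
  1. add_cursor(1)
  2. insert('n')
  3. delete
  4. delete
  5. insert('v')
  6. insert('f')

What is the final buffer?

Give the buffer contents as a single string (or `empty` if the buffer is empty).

After op 1 (add_cursor(1)): buffer="qbozdqq" (len 7), cursors c1@1 c4@1 c2@5 c3@7, authorship .......
After op 2 (insert('n')): buffer="qnnbozdnqqn" (len 11), cursors c1@3 c4@3 c2@8 c3@11, authorship .14....2..3
After op 3 (delete): buffer="qbozdqq" (len 7), cursors c1@1 c4@1 c2@5 c3@7, authorship .......
After op 4 (delete): buffer="bozq" (len 4), cursors c1@0 c4@0 c2@3 c3@4, authorship ....
After op 5 (insert('v')): buffer="vvbozvqv" (len 8), cursors c1@2 c4@2 c2@6 c3@8, authorship 14...2.3
After op 6 (insert('f')): buffer="vvffbozvfqvf" (len 12), cursors c1@4 c4@4 c2@9 c3@12, authorship 1414...22.33

Answer: vvffbozvfqvf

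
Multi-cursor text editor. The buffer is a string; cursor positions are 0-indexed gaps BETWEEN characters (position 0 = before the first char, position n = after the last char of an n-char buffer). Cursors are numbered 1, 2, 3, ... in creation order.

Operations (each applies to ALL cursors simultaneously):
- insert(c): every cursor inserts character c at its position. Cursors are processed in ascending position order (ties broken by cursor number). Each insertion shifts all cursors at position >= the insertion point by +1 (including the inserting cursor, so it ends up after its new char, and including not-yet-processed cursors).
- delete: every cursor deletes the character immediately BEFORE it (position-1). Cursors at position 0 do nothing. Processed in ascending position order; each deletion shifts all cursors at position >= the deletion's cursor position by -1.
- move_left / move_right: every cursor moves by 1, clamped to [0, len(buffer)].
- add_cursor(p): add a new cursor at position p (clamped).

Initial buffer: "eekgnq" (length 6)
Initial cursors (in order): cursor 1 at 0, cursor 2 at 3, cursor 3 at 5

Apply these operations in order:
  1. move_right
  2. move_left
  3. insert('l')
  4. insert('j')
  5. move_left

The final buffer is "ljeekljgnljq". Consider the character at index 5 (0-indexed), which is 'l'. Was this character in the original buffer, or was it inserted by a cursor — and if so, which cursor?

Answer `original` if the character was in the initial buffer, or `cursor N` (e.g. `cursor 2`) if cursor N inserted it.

After op 1 (move_right): buffer="eekgnq" (len 6), cursors c1@1 c2@4 c3@6, authorship ......
After op 2 (move_left): buffer="eekgnq" (len 6), cursors c1@0 c2@3 c3@5, authorship ......
After op 3 (insert('l')): buffer="leeklgnlq" (len 9), cursors c1@1 c2@5 c3@8, authorship 1...2..3.
After op 4 (insert('j')): buffer="ljeekljgnljq" (len 12), cursors c1@2 c2@7 c3@11, authorship 11...22..33.
After op 5 (move_left): buffer="ljeekljgnljq" (len 12), cursors c1@1 c2@6 c3@10, authorship 11...22..33.
Authorship (.=original, N=cursor N): 1 1 . . . 2 2 . . 3 3 .
Index 5: author = 2

Answer: cursor 2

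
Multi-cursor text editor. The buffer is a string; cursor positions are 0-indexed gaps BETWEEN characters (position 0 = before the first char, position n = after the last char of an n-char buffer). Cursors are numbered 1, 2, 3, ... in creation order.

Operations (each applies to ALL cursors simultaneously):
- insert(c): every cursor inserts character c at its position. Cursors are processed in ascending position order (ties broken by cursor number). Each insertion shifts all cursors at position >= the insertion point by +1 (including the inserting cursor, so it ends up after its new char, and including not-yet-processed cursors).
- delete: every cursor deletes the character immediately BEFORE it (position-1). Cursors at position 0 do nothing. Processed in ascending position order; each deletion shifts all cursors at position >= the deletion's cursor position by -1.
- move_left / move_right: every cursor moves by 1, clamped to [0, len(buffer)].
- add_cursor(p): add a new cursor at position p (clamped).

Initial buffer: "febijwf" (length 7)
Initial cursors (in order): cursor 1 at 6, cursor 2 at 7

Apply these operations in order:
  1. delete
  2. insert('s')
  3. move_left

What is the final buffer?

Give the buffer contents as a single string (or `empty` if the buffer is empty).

After op 1 (delete): buffer="febij" (len 5), cursors c1@5 c2@5, authorship .....
After op 2 (insert('s')): buffer="febijss" (len 7), cursors c1@7 c2@7, authorship .....12
After op 3 (move_left): buffer="febijss" (len 7), cursors c1@6 c2@6, authorship .....12

Answer: febijss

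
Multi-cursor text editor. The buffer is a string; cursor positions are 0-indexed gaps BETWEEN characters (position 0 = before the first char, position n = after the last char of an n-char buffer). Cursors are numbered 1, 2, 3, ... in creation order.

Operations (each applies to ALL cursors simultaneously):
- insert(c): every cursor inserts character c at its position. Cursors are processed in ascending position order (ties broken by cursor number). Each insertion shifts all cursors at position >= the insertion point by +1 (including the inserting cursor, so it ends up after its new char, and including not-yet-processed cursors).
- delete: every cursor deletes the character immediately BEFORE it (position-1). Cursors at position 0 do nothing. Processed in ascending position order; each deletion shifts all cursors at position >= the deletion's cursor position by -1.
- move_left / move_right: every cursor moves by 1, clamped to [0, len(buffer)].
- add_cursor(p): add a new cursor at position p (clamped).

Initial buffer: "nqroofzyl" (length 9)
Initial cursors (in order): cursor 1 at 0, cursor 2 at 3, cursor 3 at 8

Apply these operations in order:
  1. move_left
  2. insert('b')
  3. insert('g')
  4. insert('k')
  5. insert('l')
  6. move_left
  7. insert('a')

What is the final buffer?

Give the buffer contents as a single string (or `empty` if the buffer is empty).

After op 1 (move_left): buffer="nqroofzyl" (len 9), cursors c1@0 c2@2 c3@7, authorship .........
After op 2 (insert('b')): buffer="bnqbroofzbyl" (len 12), cursors c1@1 c2@4 c3@10, authorship 1..2.....3..
After op 3 (insert('g')): buffer="bgnqbgroofzbgyl" (len 15), cursors c1@2 c2@6 c3@13, authorship 11..22.....33..
After op 4 (insert('k')): buffer="bgknqbgkroofzbgkyl" (len 18), cursors c1@3 c2@8 c3@16, authorship 111..222.....333..
After op 5 (insert('l')): buffer="bgklnqbgklroofzbgklyl" (len 21), cursors c1@4 c2@10 c3@19, authorship 1111..2222.....3333..
After op 6 (move_left): buffer="bgklnqbgklroofzbgklyl" (len 21), cursors c1@3 c2@9 c3@18, authorship 1111..2222.....3333..
After op 7 (insert('a')): buffer="bgkalnqbgkalroofzbgkalyl" (len 24), cursors c1@4 c2@11 c3@21, authorship 11111..22222.....33333..

Answer: bgkalnqbgkalroofzbgkalyl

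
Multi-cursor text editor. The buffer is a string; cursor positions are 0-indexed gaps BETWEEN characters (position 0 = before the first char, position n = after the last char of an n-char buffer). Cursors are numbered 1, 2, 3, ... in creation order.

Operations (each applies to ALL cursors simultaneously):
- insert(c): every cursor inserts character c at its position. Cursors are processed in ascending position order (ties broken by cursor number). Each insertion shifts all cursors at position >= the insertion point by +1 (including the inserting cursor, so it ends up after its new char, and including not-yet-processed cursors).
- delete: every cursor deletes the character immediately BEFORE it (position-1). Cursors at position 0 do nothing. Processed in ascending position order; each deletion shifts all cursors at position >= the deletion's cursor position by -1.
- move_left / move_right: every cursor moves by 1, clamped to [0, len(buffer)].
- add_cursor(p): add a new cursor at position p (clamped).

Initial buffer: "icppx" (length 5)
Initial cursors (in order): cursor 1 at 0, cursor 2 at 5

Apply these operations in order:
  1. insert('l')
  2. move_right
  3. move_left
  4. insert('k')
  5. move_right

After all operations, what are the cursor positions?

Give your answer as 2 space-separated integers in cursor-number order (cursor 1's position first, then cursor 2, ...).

Answer: 3 9

Derivation:
After op 1 (insert('l')): buffer="licppxl" (len 7), cursors c1@1 c2@7, authorship 1.....2
After op 2 (move_right): buffer="licppxl" (len 7), cursors c1@2 c2@7, authorship 1.....2
After op 3 (move_left): buffer="licppxl" (len 7), cursors c1@1 c2@6, authorship 1.....2
After op 4 (insert('k')): buffer="lkicppxkl" (len 9), cursors c1@2 c2@8, authorship 11.....22
After op 5 (move_right): buffer="lkicppxkl" (len 9), cursors c1@3 c2@9, authorship 11.....22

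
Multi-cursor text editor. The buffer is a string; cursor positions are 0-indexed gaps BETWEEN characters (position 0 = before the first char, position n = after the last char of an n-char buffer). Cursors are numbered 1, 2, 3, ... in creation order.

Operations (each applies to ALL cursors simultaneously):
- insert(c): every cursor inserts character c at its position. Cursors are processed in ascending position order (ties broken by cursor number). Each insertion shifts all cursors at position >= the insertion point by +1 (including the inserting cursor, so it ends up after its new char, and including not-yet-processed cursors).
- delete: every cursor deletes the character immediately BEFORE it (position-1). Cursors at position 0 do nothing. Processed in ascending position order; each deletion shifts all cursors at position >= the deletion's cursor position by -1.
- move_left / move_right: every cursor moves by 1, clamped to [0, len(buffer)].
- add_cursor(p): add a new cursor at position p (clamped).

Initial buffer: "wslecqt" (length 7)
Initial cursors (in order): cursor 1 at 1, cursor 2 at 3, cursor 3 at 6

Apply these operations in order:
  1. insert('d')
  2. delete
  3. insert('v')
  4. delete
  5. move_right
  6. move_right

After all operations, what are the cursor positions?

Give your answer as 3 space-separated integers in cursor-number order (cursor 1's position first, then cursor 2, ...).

Answer: 3 5 7

Derivation:
After op 1 (insert('d')): buffer="wdsldecqdt" (len 10), cursors c1@2 c2@5 c3@9, authorship .1..2...3.
After op 2 (delete): buffer="wslecqt" (len 7), cursors c1@1 c2@3 c3@6, authorship .......
After op 3 (insert('v')): buffer="wvslvecqvt" (len 10), cursors c1@2 c2@5 c3@9, authorship .1..2...3.
After op 4 (delete): buffer="wslecqt" (len 7), cursors c1@1 c2@3 c3@6, authorship .......
After op 5 (move_right): buffer="wslecqt" (len 7), cursors c1@2 c2@4 c3@7, authorship .......
After op 6 (move_right): buffer="wslecqt" (len 7), cursors c1@3 c2@5 c3@7, authorship .......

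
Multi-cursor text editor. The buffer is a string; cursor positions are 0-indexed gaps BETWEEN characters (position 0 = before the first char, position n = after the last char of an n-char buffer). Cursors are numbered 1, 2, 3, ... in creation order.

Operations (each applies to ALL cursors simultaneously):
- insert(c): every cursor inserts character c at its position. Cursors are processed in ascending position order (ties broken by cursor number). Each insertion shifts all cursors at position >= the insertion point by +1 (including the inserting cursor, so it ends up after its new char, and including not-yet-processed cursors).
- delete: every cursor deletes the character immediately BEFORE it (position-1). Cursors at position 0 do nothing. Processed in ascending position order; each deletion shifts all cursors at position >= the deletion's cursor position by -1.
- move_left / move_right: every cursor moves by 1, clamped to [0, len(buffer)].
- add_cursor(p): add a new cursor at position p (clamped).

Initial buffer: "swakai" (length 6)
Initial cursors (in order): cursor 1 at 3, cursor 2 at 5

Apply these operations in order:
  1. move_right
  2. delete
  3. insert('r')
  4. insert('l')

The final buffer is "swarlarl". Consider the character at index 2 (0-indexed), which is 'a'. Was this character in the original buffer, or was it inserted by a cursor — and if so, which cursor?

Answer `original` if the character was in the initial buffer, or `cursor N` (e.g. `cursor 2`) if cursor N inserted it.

Answer: original

Derivation:
After op 1 (move_right): buffer="swakai" (len 6), cursors c1@4 c2@6, authorship ......
After op 2 (delete): buffer="swaa" (len 4), cursors c1@3 c2@4, authorship ....
After op 3 (insert('r')): buffer="swarar" (len 6), cursors c1@4 c2@6, authorship ...1.2
After op 4 (insert('l')): buffer="swarlarl" (len 8), cursors c1@5 c2@8, authorship ...11.22
Authorship (.=original, N=cursor N): . . . 1 1 . 2 2
Index 2: author = original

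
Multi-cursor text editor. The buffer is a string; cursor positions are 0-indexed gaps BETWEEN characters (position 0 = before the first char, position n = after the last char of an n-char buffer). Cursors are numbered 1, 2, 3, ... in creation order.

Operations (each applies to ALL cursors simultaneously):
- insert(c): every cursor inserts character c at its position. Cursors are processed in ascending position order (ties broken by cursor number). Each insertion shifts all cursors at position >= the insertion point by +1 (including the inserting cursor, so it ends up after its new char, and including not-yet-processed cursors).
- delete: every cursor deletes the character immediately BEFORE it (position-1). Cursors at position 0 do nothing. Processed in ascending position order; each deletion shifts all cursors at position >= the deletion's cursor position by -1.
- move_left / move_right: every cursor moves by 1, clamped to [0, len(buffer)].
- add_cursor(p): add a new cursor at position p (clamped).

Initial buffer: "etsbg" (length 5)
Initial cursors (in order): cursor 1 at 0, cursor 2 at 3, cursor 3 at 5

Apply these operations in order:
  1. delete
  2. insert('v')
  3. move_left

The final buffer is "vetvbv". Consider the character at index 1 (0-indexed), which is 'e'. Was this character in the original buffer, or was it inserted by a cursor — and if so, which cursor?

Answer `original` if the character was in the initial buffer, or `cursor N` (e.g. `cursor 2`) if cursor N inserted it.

After op 1 (delete): buffer="etb" (len 3), cursors c1@0 c2@2 c3@3, authorship ...
After op 2 (insert('v')): buffer="vetvbv" (len 6), cursors c1@1 c2@4 c3@6, authorship 1..2.3
After op 3 (move_left): buffer="vetvbv" (len 6), cursors c1@0 c2@3 c3@5, authorship 1..2.3
Authorship (.=original, N=cursor N): 1 . . 2 . 3
Index 1: author = original

Answer: original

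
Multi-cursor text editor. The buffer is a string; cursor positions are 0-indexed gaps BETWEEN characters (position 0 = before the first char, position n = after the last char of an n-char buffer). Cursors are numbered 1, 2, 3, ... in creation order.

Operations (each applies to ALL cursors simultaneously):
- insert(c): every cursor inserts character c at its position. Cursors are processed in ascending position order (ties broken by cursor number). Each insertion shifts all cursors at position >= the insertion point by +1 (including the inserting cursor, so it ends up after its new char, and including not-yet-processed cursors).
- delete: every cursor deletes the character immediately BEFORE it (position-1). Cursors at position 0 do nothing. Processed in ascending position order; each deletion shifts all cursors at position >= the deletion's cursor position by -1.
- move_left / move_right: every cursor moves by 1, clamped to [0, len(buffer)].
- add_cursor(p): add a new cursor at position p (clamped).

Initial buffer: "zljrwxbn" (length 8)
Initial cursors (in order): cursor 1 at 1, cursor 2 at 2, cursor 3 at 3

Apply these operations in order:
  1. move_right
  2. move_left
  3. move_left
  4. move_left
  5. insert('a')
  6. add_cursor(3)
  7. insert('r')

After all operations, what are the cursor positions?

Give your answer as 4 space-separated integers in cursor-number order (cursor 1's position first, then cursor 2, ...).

After op 1 (move_right): buffer="zljrwxbn" (len 8), cursors c1@2 c2@3 c3@4, authorship ........
After op 2 (move_left): buffer="zljrwxbn" (len 8), cursors c1@1 c2@2 c3@3, authorship ........
After op 3 (move_left): buffer="zljrwxbn" (len 8), cursors c1@0 c2@1 c3@2, authorship ........
After op 4 (move_left): buffer="zljrwxbn" (len 8), cursors c1@0 c2@0 c3@1, authorship ........
After op 5 (insert('a')): buffer="aazaljrwxbn" (len 11), cursors c1@2 c2@2 c3@4, authorship 12.3.......
After op 6 (add_cursor(3)): buffer="aazaljrwxbn" (len 11), cursors c1@2 c2@2 c4@3 c3@4, authorship 12.3.......
After op 7 (insert('r')): buffer="aarrzrarljrwxbn" (len 15), cursors c1@4 c2@4 c4@6 c3@8, authorship 1212.433.......

Answer: 4 4 8 6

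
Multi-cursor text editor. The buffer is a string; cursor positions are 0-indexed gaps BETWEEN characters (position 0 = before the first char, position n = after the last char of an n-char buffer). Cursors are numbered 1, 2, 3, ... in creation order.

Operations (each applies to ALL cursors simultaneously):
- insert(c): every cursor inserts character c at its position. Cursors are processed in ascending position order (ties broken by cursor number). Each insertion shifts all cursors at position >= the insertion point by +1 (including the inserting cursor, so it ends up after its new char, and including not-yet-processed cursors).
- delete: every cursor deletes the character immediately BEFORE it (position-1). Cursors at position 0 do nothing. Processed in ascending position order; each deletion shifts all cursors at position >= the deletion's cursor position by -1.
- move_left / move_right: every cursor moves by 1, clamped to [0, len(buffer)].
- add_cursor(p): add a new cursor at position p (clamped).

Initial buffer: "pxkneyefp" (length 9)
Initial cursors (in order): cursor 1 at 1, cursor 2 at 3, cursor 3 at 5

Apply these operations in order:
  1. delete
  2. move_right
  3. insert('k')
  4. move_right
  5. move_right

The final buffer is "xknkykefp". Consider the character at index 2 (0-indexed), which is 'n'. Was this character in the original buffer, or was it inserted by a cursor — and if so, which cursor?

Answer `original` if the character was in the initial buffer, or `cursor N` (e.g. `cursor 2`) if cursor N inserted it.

After op 1 (delete): buffer="xnyefp" (len 6), cursors c1@0 c2@1 c3@2, authorship ......
After op 2 (move_right): buffer="xnyefp" (len 6), cursors c1@1 c2@2 c3@3, authorship ......
After op 3 (insert('k')): buffer="xknkykefp" (len 9), cursors c1@2 c2@4 c3@6, authorship .1.2.3...
After op 4 (move_right): buffer="xknkykefp" (len 9), cursors c1@3 c2@5 c3@7, authorship .1.2.3...
After op 5 (move_right): buffer="xknkykefp" (len 9), cursors c1@4 c2@6 c3@8, authorship .1.2.3...
Authorship (.=original, N=cursor N): . 1 . 2 . 3 . . .
Index 2: author = original

Answer: original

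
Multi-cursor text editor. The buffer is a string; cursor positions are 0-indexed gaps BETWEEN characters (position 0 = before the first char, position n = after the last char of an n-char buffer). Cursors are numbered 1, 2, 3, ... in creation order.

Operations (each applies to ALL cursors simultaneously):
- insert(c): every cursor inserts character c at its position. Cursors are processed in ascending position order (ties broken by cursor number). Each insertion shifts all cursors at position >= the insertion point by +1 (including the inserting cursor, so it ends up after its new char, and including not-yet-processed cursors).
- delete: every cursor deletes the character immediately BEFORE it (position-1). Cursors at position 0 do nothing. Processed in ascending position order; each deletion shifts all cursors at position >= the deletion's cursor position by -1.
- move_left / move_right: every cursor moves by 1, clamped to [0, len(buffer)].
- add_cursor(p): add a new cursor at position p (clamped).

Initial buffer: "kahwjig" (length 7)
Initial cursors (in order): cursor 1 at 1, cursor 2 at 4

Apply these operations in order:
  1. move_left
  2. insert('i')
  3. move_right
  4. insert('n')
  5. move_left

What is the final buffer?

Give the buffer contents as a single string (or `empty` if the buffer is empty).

Answer: iknahiwnjig

Derivation:
After op 1 (move_left): buffer="kahwjig" (len 7), cursors c1@0 c2@3, authorship .......
After op 2 (insert('i')): buffer="ikahiwjig" (len 9), cursors c1@1 c2@5, authorship 1...2....
After op 3 (move_right): buffer="ikahiwjig" (len 9), cursors c1@2 c2@6, authorship 1...2....
After op 4 (insert('n')): buffer="iknahiwnjig" (len 11), cursors c1@3 c2@8, authorship 1.1..2.2...
After op 5 (move_left): buffer="iknahiwnjig" (len 11), cursors c1@2 c2@7, authorship 1.1..2.2...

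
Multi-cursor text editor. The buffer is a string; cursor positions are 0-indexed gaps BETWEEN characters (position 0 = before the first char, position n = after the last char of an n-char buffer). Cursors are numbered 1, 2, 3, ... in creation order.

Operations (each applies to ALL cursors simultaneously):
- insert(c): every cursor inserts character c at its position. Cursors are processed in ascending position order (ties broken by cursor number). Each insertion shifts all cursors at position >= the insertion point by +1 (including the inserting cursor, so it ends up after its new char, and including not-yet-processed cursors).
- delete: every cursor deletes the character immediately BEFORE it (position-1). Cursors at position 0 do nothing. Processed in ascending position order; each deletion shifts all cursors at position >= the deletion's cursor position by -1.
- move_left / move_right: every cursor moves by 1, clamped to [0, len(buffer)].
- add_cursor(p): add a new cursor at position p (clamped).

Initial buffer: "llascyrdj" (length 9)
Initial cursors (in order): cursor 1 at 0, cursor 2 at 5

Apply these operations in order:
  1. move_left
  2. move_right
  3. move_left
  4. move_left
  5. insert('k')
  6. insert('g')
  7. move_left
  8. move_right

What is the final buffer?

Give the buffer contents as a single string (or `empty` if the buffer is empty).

Answer: kgllakgscyrdj

Derivation:
After op 1 (move_left): buffer="llascyrdj" (len 9), cursors c1@0 c2@4, authorship .........
After op 2 (move_right): buffer="llascyrdj" (len 9), cursors c1@1 c2@5, authorship .........
After op 3 (move_left): buffer="llascyrdj" (len 9), cursors c1@0 c2@4, authorship .........
After op 4 (move_left): buffer="llascyrdj" (len 9), cursors c1@0 c2@3, authorship .........
After op 5 (insert('k')): buffer="kllakscyrdj" (len 11), cursors c1@1 c2@5, authorship 1...2......
After op 6 (insert('g')): buffer="kgllakgscyrdj" (len 13), cursors c1@2 c2@7, authorship 11...22......
After op 7 (move_left): buffer="kgllakgscyrdj" (len 13), cursors c1@1 c2@6, authorship 11...22......
After op 8 (move_right): buffer="kgllakgscyrdj" (len 13), cursors c1@2 c2@7, authorship 11...22......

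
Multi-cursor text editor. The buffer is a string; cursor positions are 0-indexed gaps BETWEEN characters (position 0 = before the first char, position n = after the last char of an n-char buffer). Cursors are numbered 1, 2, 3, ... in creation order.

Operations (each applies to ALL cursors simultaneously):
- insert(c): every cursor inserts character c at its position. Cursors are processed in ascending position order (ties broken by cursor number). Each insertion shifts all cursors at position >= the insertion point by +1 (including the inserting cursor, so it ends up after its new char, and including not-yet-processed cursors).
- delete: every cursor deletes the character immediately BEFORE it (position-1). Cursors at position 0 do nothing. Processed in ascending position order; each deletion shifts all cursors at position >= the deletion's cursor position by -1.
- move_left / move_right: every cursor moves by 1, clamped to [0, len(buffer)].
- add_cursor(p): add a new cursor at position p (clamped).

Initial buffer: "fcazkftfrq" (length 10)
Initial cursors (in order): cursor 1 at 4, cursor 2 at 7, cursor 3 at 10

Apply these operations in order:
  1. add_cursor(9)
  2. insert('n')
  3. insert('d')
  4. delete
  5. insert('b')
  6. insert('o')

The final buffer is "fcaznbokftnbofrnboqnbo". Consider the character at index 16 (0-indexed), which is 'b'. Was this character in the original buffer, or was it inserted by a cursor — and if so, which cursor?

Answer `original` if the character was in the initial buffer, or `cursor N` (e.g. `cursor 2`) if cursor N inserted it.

Answer: cursor 4

Derivation:
After op 1 (add_cursor(9)): buffer="fcazkftfrq" (len 10), cursors c1@4 c2@7 c4@9 c3@10, authorship ..........
After op 2 (insert('n')): buffer="fcaznkftnfrnqn" (len 14), cursors c1@5 c2@9 c4@12 c3@14, authorship ....1...2..4.3
After op 3 (insert('d')): buffer="fcazndkftndfrndqnd" (len 18), cursors c1@6 c2@11 c4@15 c3@18, authorship ....11...22..44.33
After op 4 (delete): buffer="fcaznkftnfrnqn" (len 14), cursors c1@5 c2@9 c4@12 c3@14, authorship ....1...2..4.3
After op 5 (insert('b')): buffer="fcaznbkftnbfrnbqnb" (len 18), cursors c1@6 c2@11 c4@15 c3@18, authorship ....11...22..44.33
After op 6 (insert('o')): buffer="fcaznbokftnbofrnboqnbo" (len 22), cursors c1@7 c2@13 c4@18 c3@22, authorship ....111...222..444.333
Authorship (.=original, N=cursor N): . . . . 1 1 1 . . . 2 2 2 . . 4 4 4 . 3 3 3
Index 16: author = 4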